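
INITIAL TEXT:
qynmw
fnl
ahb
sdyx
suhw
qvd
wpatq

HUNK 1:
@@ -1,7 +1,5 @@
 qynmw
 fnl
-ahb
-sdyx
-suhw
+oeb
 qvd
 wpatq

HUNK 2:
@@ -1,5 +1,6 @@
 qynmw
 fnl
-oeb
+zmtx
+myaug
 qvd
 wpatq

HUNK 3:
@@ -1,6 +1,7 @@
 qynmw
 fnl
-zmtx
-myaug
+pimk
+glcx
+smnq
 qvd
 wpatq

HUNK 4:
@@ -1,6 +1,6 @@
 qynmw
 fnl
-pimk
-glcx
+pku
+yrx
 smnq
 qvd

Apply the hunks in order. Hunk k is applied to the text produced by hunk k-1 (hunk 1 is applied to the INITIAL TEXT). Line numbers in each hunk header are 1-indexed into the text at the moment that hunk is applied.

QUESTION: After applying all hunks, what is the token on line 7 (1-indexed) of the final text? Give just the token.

Answer: wpatq

Derivation:
Hunk 1: at line 1 remove [ahb,sdyx,suhw] add [oeb] -> 5 lines: qynmw fnl oeb qvd wpatq
Hunk 2: at line 1 remove [oeb] add [zmtx,myaug] -> 6 lines: qynmw fnl zmtx myaug qvd wpatq
Hunk 3: at line 1 remove [zmtx,myaug] add [pimk,glcx,smnq] -> 7 lines: qynmw fnl pimk glcx smnq qvd wpatq
Hunk 4: at line 1 remove [pimk,glcx] add [pku,yrx] -> 7 lines: qynmw fnl pku yrx smnq qvd wpatq
Final line 7: wpatq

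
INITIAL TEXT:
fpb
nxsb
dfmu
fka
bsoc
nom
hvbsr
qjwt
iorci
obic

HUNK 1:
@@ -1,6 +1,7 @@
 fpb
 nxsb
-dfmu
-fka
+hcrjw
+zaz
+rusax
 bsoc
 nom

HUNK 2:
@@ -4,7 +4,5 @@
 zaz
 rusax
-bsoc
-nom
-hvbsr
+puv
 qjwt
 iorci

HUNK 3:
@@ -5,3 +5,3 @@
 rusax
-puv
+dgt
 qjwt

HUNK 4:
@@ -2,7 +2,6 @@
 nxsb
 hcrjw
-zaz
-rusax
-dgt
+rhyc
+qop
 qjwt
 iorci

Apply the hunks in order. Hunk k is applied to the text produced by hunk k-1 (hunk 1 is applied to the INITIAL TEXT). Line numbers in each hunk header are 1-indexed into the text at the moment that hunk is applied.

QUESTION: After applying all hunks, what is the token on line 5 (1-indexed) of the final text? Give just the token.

Answer: qop

Derivation:
Hunk 1: at line 1 remove [dfmu,fka] add [hcrjw,zaz,rusax] -> 11 lines: fpb nxsb hcrjw zaz rusax bsoc nom hvbsr qjwt iorci obic
Hunk 2: at line 4 remove [bsoc,nom,hvbsr] add [puv] -> 9 lines: fpb nxsb hcrjw zaz rusax puv qjwt iorci obic
Hunk 3: at line 5 remove [puv] add [dgt] -> 9 lines: fpb nxsb hcrjw zaz rusax dgt qjwt iorci obic
Hunk 4: at line 2 remove [zaz,rusax,dgt] add [rhyc,qop] -> 8 lines: fpb nxsb hcrjw rhyc qop qjwt iorci obic
Final line 5: qop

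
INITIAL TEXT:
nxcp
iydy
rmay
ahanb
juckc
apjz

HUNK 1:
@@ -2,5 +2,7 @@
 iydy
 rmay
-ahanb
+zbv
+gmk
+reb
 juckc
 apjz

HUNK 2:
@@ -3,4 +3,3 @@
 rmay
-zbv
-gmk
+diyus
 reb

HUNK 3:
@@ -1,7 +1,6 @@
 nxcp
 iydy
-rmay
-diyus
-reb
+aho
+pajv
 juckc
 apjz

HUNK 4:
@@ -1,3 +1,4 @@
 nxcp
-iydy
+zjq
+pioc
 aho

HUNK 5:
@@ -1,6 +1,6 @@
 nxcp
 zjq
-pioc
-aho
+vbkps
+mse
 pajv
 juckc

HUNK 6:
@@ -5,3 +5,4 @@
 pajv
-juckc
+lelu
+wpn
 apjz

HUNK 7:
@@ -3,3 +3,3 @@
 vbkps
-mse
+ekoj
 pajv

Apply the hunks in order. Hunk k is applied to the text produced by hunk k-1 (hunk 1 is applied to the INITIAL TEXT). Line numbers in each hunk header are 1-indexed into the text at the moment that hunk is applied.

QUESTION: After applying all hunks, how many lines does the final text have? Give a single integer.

Answer: 8

Derivation:
Hunk 1: at line 2 remove [ahanb] add [zbv,gmk,reb] -> 8 lines: nxcp iydy rmay zbv gmk reb juckc apjz
Hunk 2: at line 3 remove [zbv,gmk] add [diyus] -> 7 lines: nxcp iydy rmay diyus reb juckc apjz
Hunk 3: at line 1 remove [rmay,diyus,reb] add [aho,pajv] -> 6 lines: nxcp iydy aho pajv juckc apjz
Hunk 4: at line 1 remove [iydy] add [zjq,pioc] -> 7 lines: nxcp zjq pioc aho pajv juckc apjz
Hunk 5: at line 1 remove [pioc,aho] add [vbkps,mse] -> 7 lines: nxcp zjq vbkps mse pajv juckc apjz
Hunk 6: at line 5 remove [juckc] add [lelu,wpn] -> 8 lines: nxcp zjq vbkps mse pajv lelu wpn apjz
Hunk 7: at line 3 remove [mse] add [ekoj] -> 8 lines: nxcp zjq vbkps ekoj pajv lelu wpn apjz
Final line count: 8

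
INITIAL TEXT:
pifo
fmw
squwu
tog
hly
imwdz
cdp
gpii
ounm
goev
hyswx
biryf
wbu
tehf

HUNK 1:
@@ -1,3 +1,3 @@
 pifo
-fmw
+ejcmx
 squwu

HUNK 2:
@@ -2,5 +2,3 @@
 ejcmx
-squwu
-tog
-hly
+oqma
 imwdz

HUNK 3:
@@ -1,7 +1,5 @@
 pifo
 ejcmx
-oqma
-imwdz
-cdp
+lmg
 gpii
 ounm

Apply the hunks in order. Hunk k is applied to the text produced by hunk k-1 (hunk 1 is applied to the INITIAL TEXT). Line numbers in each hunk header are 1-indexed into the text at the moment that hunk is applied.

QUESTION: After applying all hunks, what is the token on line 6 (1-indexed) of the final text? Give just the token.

Answer: goev

Derivation:
Hunk 1: at line 1 remove [fmw] add [ejcmx] -> 14 lines: pifo ejcmx squwu tog hly imwdz cdp gpii ounm goev hyswx biryf wbu tehf
Hunk 2: at line 2 remove [squwu,tog,hly] add [oqma] -> 12 lines: pifo ejcmx oqma imwdz cdp gpii ounm goev hyswx biryf wbu tehf
Hunk 3: at line 1 remove [oqma,imwdz,cdp] add [lmg] -> 10 lines: pifo ejcmx lmg gpii ounm goev hyswx biryf wbu tehf
Final line 6: goev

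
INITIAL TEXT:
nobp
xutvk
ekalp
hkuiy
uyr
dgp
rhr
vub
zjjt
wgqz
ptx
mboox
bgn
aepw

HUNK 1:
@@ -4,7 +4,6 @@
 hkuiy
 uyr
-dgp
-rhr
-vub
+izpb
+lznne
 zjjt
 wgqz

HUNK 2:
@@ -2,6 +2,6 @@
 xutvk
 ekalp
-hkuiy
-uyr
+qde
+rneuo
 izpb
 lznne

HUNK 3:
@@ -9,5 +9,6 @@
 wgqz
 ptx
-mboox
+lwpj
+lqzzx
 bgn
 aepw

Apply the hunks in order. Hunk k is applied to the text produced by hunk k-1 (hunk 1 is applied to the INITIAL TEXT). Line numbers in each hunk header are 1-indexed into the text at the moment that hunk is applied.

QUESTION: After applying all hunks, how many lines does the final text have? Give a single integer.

Hunk 1: at line 4 remove [dgp,rhr,vub] add [izpb,lznne] -> 13 lines: nobp xutvk ekalp hkuiy uyr izpb lznne zjjt wgqz ptx mboox bgn aepw
Hunk 2: at line 2 remove [hkuiy,uyr] add [qde,rneuo] -> 13 lines: nobp xutvk ekalp qde rneuo izpb lznne zjjt wgqz ptx mboox bgn aepw
Hunk 3: at line 9 remove [mboox] add [lwpj,lqzzx] -> 14 lines: nobp xutvk ekalp qde rneuo izpb lznne zjjt wgqz ptx lwpj lqzzx bgn aepw
Final line count: 14

Answer: 14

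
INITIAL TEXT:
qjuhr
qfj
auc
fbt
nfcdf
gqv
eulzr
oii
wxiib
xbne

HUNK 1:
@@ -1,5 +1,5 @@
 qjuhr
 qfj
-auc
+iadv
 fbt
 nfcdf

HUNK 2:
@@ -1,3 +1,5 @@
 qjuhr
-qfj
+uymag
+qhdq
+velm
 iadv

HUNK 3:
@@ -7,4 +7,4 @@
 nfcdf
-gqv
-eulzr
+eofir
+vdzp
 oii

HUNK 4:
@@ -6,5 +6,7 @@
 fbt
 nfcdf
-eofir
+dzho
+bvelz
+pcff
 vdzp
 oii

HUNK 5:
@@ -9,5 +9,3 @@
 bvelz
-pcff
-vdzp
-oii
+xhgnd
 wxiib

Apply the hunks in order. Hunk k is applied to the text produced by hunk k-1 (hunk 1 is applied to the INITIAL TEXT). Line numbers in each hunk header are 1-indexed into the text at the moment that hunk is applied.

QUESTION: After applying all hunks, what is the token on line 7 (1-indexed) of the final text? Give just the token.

Answer: nfcdf

Derivation:
Hunk 1: at line 1 remove [auc] add [iadv] -> 10 lines: qjuhr qfj iadv fbt nfcdf gqv eulzr oii wxiib xbne
Hunk 2: at line 1 remove [qfj] add [uymag,qhdq,velm] -> 12 lines: qjuhr uymag qhdq velm iadv fbt nfcdf gqv eulzr oii wxiib xbne
Hunk 3: at line 7 remove [gqv,eulzr] add [eofir,vdzp] -> 12 lines: qjuhr uymag qhdq velm iadv fbt nfcdf eofir vdzp oii wxiib xbne
Hunk 4: at line 6 remove [eofir] add [dzho,bvelz,pcff] -> 14 lines: qjuhr uymag qhdq velm iadv fbt nfcdf dzho bvelz pcff vdzp oii wxiib xbne
Hunk 5: at line 9 remove [pcff,vdzp,oii] add [xhgnd] -> 12 lines: qjuhr uymag qhdq velm iadv fbt nfcdf dzho bvelz xhgnd wxiib xbne
Final line 7: nfcdf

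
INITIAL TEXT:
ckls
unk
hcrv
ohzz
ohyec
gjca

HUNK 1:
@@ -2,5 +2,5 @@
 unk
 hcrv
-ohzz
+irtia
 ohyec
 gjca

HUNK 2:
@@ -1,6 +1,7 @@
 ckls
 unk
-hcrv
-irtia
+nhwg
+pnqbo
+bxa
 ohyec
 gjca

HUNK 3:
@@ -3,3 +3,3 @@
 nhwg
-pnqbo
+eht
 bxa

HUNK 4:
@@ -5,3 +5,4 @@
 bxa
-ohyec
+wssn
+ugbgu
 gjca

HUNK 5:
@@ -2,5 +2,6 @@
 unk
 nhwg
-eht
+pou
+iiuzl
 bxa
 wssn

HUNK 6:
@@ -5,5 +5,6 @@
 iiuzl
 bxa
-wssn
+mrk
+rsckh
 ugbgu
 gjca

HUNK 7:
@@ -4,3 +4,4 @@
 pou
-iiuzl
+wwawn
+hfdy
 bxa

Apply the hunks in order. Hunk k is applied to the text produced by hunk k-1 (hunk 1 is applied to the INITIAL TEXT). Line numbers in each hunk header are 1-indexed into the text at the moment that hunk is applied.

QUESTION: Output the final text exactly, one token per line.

Answer: ckls
unk
nhwg
pou
wwawn
hfdy
bxa
mrk
rsckh
ugbgu
gjca

Derivation:
Hunk 1: at line 2 remove [ohzz] add [irtia] -> 6 lines: ckls unk hcrv irtia ohyec gjca
Hunk 2: at line 1 remove [hcrv,irtia] add [nhwg,pnqbo,bxa] -> 7 lines: ckls unk nhwg pnqbo bxa ohyec gjca
Hunk 3: at line 3 remove [pnqbo] add [eht] -> 7 lines: ckls unk nhwg eht bxa ohyec gjca
Hunk 4: at line 5 remove [ohyec] add [wssn,ugbgu] -> 8 lines: ckls unk nhwg eht bxa wssn ugbgu gjca
Hunk 5: at line 2 remove [eht] add [pou,iiuzl] -> 9 lines: ckls unk nhwg pou iiuzl bxa wssn ugbgu gjca
Hunk 6: at line 5 remove [wssn] add [mrk,rsckh] -> 10 lines: ckls unk nhwg pou iiuzl bxa mrk rsckh ugbgu gjca
Hunk 7: at line 4 remove [iiuzl] add [wwawn,hfdy] -> 11 lines: ckls unk nhwg pou wwawn hfdy bxa mrk rsckh ugbgu gjca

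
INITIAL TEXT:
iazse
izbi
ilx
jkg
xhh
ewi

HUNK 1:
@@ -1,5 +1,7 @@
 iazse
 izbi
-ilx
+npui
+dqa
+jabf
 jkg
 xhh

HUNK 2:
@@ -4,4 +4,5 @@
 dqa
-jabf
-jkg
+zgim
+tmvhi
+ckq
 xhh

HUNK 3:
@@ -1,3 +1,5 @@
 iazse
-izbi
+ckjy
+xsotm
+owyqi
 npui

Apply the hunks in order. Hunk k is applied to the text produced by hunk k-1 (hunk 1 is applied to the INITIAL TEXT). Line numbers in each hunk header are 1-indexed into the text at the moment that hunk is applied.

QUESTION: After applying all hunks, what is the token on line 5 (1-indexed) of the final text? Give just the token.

Answer: npui

Derivation:
Hunk 1: at line 1 remove [ilx] add [npui,dqa,jabf] -> 8 lines: iazse izbi npui dqa jabf jkg xhh ewi
Hunk 2: at line 4 remove [jabf,jkg] add [zgim,tmvhi,ckq] -> 9 lines: iazse izbi npui dqa zgim tmvhi ckq xhh ewi
Hunk 3: at line 1 remove [izbi] add [ckjy,xsotm,owyqi] -> 11 lines: iazse ckjy xsotm owyqi npui dqa zgim tmvhi ckq xhh ewi
Final line 5: npui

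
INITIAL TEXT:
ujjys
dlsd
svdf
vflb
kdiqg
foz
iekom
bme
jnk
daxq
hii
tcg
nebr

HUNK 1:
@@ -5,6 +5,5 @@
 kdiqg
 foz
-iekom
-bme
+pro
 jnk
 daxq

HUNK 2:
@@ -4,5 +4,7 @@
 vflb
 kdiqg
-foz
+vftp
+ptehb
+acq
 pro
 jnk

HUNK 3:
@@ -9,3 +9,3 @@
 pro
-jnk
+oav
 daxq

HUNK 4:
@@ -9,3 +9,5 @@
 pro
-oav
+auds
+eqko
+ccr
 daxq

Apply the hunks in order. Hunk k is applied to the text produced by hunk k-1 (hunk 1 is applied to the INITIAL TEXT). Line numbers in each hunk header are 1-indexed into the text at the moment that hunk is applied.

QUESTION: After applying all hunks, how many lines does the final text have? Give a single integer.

Hunk 1: at line 5 remove [iekom,bme] add [pro] -> 12 lines: ujjys dlsd svdf vflb kdiqg foz pro jnk daxq hii tcg nebr
Hunk 2: at line 4 remove [foz] add [vftp,ptehb,acq] -> 14 lines: ujjys dlsd svdf vflb kdiqg vftp ptehb acq pro jnk daxq hii tcg nebr
Hunk 3: at line 9 remove [jnk] add [oav] -> 14 lines: ujjys dlsd svdf vflb kdiqg vftp ptehb acq pro oav daxq hii tcg nebr
Hunk 4: at line 9 remove [oav] add [auds,eqko,ccr] -> 16 lines: ujjys dlsd svdf vflb kdiqg vftp ptehb acq pro auds eqko ccr daxq hii tcg nebr
Final line count: 16

Answer: 16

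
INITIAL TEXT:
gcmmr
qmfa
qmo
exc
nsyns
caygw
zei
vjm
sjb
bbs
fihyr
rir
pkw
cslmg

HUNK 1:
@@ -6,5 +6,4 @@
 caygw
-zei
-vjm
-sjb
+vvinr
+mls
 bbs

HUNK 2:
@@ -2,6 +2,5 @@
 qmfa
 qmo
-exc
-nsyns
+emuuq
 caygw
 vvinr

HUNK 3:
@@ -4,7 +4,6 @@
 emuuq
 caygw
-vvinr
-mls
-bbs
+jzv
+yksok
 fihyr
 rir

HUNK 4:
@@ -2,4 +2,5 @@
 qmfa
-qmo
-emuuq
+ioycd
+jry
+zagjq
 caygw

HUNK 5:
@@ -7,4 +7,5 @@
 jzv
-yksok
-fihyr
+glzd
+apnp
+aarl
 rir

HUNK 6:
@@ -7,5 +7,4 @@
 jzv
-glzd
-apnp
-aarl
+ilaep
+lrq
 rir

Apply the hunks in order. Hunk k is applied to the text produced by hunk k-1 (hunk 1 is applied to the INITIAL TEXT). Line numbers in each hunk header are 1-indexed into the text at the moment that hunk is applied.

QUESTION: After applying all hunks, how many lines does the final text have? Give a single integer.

Answer: 12

Derivation:
Hunk 1: at line 6 remove [zei,vjm,sjb] add [vvinr,mls] -> 13 lines: gcmmr qmfa qmo exc nsyns caygw vvinr mls bbs fihyr rir pkw cslmg
Hunk 2: at line 2 remove [exc,nsyns] add [emuuq] -> 12 lines: gcmmr qmfa qmo emuuq caygw vvinr mls bbs fihyr rir pkw cslmg
Hunk 3: at line 4 remove [vvinr,mls,bbs] add [jzv,yksok] -> 11 lines: gcmmr qmfa qmo emuuq caygw jzv yksok fihyr rir pkw cslmg
Hunk 4: at line 2 remove [qmo,emuuq] add [ioycd,jry,zagjq] -> 12 lines: gcmmr qmfa ioycd jry zagjq caygw jzv yksok fihyr rir pkw cslmg
Hunk 5: at line 7 remove [yksok,fihyr] add [glzd,apnp,aarl] -> 13 lines: gcmmr qmfa ioycd jry zagjq caygw jzv glzd apnp aarl rir pkw cslmg
Hunk 6: at line 7 remove [glzd,apnp,aarl] add [ilaep,lrq] -> 12 lines: gcmmr qmfa ioycd jry zagjq caygw jzv ilaep lrq rir pkw cslmg
Final line count: 12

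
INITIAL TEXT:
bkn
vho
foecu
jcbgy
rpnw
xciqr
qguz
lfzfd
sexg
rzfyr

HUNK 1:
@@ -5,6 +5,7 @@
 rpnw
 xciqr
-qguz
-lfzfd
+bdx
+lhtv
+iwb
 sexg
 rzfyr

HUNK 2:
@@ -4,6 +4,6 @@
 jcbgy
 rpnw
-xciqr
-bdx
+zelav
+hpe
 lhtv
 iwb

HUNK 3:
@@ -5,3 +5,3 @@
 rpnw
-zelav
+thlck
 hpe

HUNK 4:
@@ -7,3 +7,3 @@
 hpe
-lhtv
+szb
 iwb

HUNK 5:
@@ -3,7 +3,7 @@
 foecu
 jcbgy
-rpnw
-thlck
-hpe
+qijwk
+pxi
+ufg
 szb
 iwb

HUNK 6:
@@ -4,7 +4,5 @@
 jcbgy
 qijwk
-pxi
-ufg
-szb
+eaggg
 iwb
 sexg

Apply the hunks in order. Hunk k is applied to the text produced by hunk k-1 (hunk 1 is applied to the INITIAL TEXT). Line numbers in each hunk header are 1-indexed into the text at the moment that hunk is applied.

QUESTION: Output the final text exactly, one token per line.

Hunk 1: at line 5 remove [qguz,lfzfd] add [bdx,lhtv,iwb] -> 11 lines: bkn vho foecu jcbgy rpnw xciqr bdx lhtv iwb sexg rzfyr
Hunk 2: at line 4 remove [xciqr,bdx] add [zelav,hpe] -> 11 lines: bkn vho foecu jcbgy rpnw zelav hpe lhtv iwb sexg rzfyr
Hunk 3: at line 5 remove [zelav] add [thlck] -> 11 lines: bkn vho foecu jcbgy rpnw thlck hpe lhtv iwb sexg rzfyr
Hunk 4: at line 7 remove [lhtv] add [szb] -> 11 lines: bkn vho foecu jcbgy rpnw thlck hpe szb iwb sexg rzfyr
Hunk 5: at line 3 remove [rpnw,thlck,hpe] add [qijwk,pxi,ufg] -> 11 lines: bkn vho foecu jcbgy qijwk pxi ufg szb iwb sexg rzfyr
Hunk 6: at line 4 remove [pxi,ufg,szb] add [eaggg] -> 9 lines: bkn vho foecu jcbgy qijwk eaggg iwb sexg rzfyr

Answer: bkn
vho
foecu
jcbgy
qijwk
eaggg
iwb
sexg
rzfyr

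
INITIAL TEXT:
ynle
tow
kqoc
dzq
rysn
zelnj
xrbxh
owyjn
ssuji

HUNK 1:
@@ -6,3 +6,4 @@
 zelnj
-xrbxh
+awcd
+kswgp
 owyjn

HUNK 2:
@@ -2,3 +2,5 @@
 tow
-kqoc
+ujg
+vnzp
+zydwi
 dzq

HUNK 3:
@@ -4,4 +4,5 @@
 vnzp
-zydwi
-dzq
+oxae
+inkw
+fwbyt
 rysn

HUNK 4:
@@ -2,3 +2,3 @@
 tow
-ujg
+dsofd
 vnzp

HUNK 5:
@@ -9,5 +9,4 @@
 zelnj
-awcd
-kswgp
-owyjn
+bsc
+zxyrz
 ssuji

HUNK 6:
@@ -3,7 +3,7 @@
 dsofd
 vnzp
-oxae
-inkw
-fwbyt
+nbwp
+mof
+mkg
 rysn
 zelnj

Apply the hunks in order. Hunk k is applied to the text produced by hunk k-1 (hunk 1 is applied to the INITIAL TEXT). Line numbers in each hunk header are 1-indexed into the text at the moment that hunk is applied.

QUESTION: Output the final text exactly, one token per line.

Answer: ynle
tow
dsofd
vnzp
nbwp
mof
mkg
rysn
zelnj
bsc
zxyrz
ssuji

Derivation:
Hunk 1: at line 6 remove [xrbxh] add [awcd,kswgp] -> 10 lines: ynle tow kqoc dzq rysn zelnj awcd kswgp owyjn ssuji
Hunk 2: at line 2 remove [kqoc] add [ujg,vnzp,zydwi] -> 12 lines: ynle tow ujg vnzp zydwi dzq rysn zelnj awcd kswgp owyjn ssuji
Hunk 3: at line 4 remove [zydwi,dzq] add [oxae,inkw,fwbyt] -> 13 lines: ynle tow ujg vnzp oxae inkw fwbyt rysn zelnj awcd kswgp owyjn ssuji
Hunk 4: at line 2 remove [ujg] add [dsofd] -> 13 lines: ynle tow dsofd vnzp oxae inkw fwbyt rysn zelnj awcd kswgp owyjn ssuji
Hunk 5: at line 9 remove [awcd,kswgp,owyjn] add [bsc,zxyrz] -> 12 lines: ynle tow dsofd vnzp oxae inkw fwbyt rysn zelnj bsc zxyrz ssuji
Hunk 6: at line 3 remove [oxae,inkw,fwbyt] add [nbwp,mof,mkg] -> 12 lines: ynle tow dsofd vnzp nbwp mof mkg rysn zelnj bsc zxyrz ssuji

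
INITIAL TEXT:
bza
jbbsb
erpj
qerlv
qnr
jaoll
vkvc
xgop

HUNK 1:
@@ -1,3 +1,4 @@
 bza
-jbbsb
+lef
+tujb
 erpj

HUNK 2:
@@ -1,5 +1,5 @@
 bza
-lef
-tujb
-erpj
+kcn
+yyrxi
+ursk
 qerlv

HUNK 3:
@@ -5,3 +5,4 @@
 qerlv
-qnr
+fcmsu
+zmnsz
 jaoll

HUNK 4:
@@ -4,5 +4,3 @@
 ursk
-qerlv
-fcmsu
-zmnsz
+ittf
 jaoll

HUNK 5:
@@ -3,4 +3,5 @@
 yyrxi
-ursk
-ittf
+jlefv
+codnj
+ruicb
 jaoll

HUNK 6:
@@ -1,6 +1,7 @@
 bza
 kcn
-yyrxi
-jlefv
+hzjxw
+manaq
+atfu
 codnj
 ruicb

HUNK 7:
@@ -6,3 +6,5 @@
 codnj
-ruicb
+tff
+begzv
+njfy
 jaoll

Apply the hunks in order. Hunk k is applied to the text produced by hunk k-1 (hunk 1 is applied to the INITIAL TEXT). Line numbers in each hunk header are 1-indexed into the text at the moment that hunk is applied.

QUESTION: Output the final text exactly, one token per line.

Answer: bza
kcn
hzjxw
manaq
atfu
codnj
tff
begzv
njfy
jaoll
vkvc
xgop

Derivation:
Hunk 1: at line 1 remove [jbbsb] add [lef,tujb] -> 9 lines: bza lef tujb erpj qerlv qnr jaoll vkvc xgop
Hunk 2: at line 1 remove [lef,tujb,erpj] add [kcn,yyrxi,ursk] -> 9 lines: bza kcn yyrxi ursk qerlv qnr jaoll vkvc xgop
Hunk 3: at line 5 remove [qnr] add [fcmsu,zmnsz] -> 10 lines: bza kcn yyrxi ursk qerlv fcmsu zmnsz jaoll vkvc xgop
Hunk 4: at line 4 remove [qerlv,fcmsu,zmnsz] add [ittf] -> 8 lines: bza kcn yyrxi ursk ittf jaoll vkvc xgop
Hunk 5: at line 3 remove [ursk,ittf] add [jlefv,codnj,ruicb] -> 9 lines: bza kcn yyrxi jlefv codnj ruicb jaoll vkvc xgop
Hunk 6: at line 1 remove [yyrxi,jlefv] add [hzjxw,manaq,atfu] -> 10 lines: bza kcn hzjxw manaq atfu codnj ruicb jaoll vkvc xgop
Hunk 7: at line 6 remove [ruicb] add [tff,begzv,njfy] -> 12 lines: bza kcn hzjxw manaq atfu codnj tff begzv njfy jaoll vkvc xgop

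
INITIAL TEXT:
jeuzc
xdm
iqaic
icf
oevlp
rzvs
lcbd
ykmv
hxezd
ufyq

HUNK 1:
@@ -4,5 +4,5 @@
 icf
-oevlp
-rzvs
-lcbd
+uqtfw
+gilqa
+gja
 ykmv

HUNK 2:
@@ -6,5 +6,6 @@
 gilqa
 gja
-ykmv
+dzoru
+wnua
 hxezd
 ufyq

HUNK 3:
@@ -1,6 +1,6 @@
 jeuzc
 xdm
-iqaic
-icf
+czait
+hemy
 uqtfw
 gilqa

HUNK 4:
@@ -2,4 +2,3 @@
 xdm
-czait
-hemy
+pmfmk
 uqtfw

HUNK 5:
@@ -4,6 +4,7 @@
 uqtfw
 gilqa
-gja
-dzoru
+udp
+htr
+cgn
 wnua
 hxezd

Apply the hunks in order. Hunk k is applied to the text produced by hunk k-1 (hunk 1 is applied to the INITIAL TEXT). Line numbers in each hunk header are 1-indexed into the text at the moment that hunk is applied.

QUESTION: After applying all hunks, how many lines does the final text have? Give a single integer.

Answer: 11

Derivation:
Hunk 1: at line 4 remove [oevlp,rzvs,lcbd] add [uqtfw,gilqa,gja] -> 10 lines: jeuzc xdm iqaic icf uqtfw gilqa gja ykmv hxezd ufyq
Hunk 2: at line 6 remove [ykmv] add [dzoru,wnua] -> 11 lines: jeuzc xdm iqaic icf uqtfw gilqa gja dzoru wnua hxezd ufyq
Hunk 3: at line 1 remove [iqaic,icf] add [czait,hemy] -> 11 lines: jeuzc xdm czait hemy uqtfw gilqa gja dzoru wnua hxezd ufyq
Hunk 4: at line 2 remove [czait,hemy] add [pmfmk] -> 10 lines: jeuzc xdm pmfmk uqtfw gilqa gja dzoru wnua hxezd ufyq
Hunk 5: at line 4 remove [gja,dzoru] add [udp,htr,cgn] -> 11 lines: jeuzc xdm pmfmk uqtfw gilqa udp htr cgn wnua hxezd ufyq
Final line count: 11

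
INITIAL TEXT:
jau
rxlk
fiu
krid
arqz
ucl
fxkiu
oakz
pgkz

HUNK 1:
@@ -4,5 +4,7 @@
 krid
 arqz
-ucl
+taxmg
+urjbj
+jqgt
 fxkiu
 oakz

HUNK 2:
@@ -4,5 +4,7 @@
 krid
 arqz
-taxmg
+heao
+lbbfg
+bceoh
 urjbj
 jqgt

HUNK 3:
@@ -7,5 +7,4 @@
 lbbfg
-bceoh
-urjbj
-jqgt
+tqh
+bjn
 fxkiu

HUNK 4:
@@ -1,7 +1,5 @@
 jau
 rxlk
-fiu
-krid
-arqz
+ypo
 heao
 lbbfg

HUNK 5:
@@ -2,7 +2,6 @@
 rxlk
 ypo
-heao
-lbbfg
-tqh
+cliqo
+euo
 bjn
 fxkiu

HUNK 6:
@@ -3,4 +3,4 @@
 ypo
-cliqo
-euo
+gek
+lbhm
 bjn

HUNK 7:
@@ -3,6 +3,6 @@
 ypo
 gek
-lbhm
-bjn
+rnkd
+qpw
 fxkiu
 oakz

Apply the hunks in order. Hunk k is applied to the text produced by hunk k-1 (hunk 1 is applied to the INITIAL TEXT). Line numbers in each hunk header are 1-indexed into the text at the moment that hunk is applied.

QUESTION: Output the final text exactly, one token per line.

Hunk 1: at line 4 remove [ucl] add [taxmg,urjbj,jqgt] -> 11 lines: jau rxlk fiu krid arqz taxmg urjbj jqgt fxkiu oakz pgkz
Hunk 2: at line 4 remove [taxmg] add [heao,lbbfg,bceoh] -> 13 lines: jau rxlk fiu krid arqz heao lbbfg bceoh urjbj jqgt fxkiu oakz pgkz
Hunk 3: at line 7 remove [bceoh,urjbj,jqgt] add [tqh,bjn] -> 12 lines: jau rxlk fiu krid arqz heao lbbfg tqh bjn fxkiu oakz pgkz
Hunk 4: at line 1 remove [fiu,krid,arqz] add [ypo] -> 10 lines: jau rxlk ypo heao lbbfg tqh bjn fxkiu oakz pgkz
Hunk 5: at line 2 remove [heao,lbbfg,tqh] add [cliqo,euo] -> 9 lines: jau rxlk ypo cliqo euo bjn fxkiu oakz pgkz
Hunk 6: at line 3 remove [cliqo,euo] add [gek,lbhm] -> 9 lines: jau rxlk ypo gek lbhm bjn fxkiu oakz pgkz
Hunk 7: at line 3 remove [lbhm,bjn] add [rnkd,qpw] -> 9 lines: jau rxlk ypo gek rnkd qpw fxkiu oakz pgkz

Answer: jau
rxlk
ypo
gek
rnkd
qpw
fxkiu
oakz
pgkz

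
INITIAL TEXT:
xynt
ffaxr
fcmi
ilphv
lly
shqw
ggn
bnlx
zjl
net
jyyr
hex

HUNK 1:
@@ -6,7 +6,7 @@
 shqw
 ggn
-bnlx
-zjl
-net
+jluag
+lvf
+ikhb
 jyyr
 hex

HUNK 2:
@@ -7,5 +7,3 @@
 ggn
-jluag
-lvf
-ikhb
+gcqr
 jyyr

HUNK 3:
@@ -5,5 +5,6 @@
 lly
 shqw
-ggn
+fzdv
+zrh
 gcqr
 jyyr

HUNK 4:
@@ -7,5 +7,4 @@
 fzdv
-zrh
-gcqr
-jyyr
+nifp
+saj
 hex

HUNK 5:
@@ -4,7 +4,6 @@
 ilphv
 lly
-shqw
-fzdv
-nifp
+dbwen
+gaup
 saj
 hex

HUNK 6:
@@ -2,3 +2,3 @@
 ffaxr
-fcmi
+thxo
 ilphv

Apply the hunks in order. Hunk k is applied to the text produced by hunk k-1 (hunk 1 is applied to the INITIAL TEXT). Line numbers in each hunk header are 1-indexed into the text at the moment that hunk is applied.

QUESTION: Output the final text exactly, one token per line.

Hunk 1: at line 6 remove [bnlx,zjl,net] add [jluag,lvf,ikhb] -> 12 lines: xynt ffaxr fcmi ilphv lly shqw ggn jluag lvf ikhb jyyr hex
Hunk 2: at line 7 remove [jluag,lvf,ikhb] add [gcqr] -> 10 lines: xynt ffaxr fcmi ilphv lly shqw ggn gcqr jyyr hex
Hunk 3: at line 5 remove [ggn] add [fzdv,zrh] -> 11 lines: xynt ffaxr fcmi ilphv lly shqw fzdv zrh gcqr jyyr hex
Hunk 4: at line 7 remove [zrh,gcqr,jyyr] add [nifp,saj] -> 10 lines: xynt ffaxr fcmi ilphv lly shqw fzdv nifp saj hex
Hunk 5: at line 4 remove [shqw,fzdv,nifp] add [dbwen,gaup] -> 9 lines: xynt ffaxr fcmi ilphv lly dbwen gaup saj hex
Hunk 6: at line 2 remove [fcmi] add [thxo] -> 9 lines: xynt ffaxr thxo ilphv lly dbwen gaup saj hex

Answer: xynt
ffaxr
thxo
ilphv
lly
dbwen
gaup
saj
hex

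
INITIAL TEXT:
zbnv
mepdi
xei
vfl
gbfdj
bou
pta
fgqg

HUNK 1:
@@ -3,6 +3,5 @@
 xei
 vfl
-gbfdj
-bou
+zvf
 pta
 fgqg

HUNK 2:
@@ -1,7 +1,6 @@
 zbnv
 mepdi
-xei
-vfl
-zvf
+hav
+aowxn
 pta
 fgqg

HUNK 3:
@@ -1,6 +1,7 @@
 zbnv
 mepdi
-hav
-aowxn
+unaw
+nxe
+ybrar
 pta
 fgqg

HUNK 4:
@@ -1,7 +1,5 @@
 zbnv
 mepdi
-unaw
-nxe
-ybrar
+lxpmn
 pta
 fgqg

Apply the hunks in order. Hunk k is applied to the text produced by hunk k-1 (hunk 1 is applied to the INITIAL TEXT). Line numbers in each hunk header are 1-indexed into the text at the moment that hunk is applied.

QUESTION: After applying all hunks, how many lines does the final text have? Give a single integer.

Answer: 5

Derivation:
Hunk 1: at line 3 remove [gbfdj,bou] add [zvf] -> 7 lines: zbnv mepdi xei vfl zvf pta fgqg
Hunk 2: at line 1 remove [xei,vfl,zvf] add [hav,aowxn] -> 6 lines: zbnv mepdi hav aowxn pta fgqg
Hunk 3: at line 1 remove [hav,aowxn] add [unaw,nxe,ybrar] -> 7 lines: zbnv mepdi unaw nxe ybrar pta fgqg
Hunk 4: at line 1 remove [unaw,nxe,ybrar] add [lxpmn] -> 5 lines: zbnv mepdi lxpmn pta fgqg
Final line count: 5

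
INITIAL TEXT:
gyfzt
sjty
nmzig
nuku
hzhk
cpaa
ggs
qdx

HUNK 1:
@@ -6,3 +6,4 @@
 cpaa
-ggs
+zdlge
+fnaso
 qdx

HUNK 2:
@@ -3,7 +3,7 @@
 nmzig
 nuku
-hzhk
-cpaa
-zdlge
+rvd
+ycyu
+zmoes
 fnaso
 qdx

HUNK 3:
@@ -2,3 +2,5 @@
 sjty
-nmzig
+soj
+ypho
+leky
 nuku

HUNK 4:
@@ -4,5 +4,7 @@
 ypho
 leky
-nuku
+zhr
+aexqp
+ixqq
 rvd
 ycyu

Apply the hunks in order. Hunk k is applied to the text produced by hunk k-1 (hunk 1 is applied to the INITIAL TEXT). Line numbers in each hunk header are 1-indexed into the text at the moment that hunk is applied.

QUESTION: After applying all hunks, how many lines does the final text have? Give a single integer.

Answer: 13

Derivation:
Hunk 1: at line 6 remove [ggs] add [zdlge,fnaso] -> 9 lines: gyfzt sjty nmzig nuku hzhk cpaa zdlge fnaso qdx
Hunk 2: at line 3 remove [hzhk,cpaa,zdlge] add [rvd,ycyu,zmoes] -> 9 lines: gyfzt sjty nmzig nuku rvd ycyu zmoes fnaso qdx
Hunk 3: at line 2 remove [nmzig] add [soj,ypho,leky] -> 11 lines: gyfzt sjty soj ypho leky nuku rvd ycyu zmoes fnaso qdx
Hunk 4: at line 4 remove [nuku] add [zhr,aexqp,ixqq] -> 13 lines: gyfzt sjty soj ypho leky zhr aexqp ixqq rvd ycyu zmoes fnaso qdx
Final line count: 13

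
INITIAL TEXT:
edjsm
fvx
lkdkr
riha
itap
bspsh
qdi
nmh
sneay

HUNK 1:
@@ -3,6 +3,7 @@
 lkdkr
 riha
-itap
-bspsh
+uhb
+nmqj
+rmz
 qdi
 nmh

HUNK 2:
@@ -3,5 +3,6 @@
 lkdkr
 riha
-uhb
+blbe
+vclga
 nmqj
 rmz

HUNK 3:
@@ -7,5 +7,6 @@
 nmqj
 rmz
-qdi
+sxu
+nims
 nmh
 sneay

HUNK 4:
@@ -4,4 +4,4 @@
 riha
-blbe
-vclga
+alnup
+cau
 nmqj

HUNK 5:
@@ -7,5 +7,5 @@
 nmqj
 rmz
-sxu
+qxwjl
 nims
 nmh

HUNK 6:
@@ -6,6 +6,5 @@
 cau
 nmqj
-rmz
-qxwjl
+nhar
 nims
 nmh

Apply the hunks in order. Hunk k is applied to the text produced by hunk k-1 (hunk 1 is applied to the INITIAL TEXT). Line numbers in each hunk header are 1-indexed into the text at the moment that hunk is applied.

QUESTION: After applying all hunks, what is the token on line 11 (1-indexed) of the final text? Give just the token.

Answer: sneay

Derivation:
Hunk 1: at line 3 remove [itap,bspsh] add [uhb,nmqj,rmz] -> 10 lines: edjsm fvx lkdkr riha uhb nmqj rmz qdi nmh sneay
Hunk 2: at line 3 remove [uhb] add [blbe,vclga] -> 11 lines: edjsm fvx lkdkr riha blbe vclga nmqj rmz qdi nmh sneay
Hunk 3: at line 7 remove [qdi] add [sxu,nims] -> 12 lines: edjsm fvx lkdkr riha blbe vclga nmqj rmz sxu nims nmh sneay
Hunk 4: at line 4 remove [blbe,vclga] add [alnup,cau] -> 12 lines: edjsm fvx lkdkr riha alnup cau nmqj rmz sxu nims nmh sneay
Hunk 5: at line 7 remove [sxu] add [qxwjl] -> 12 lines: edjsm fvx lkdkr riha alnup cau nmqj rmz qxwjl nims nmh sneay
Hunk 6: at line 6 remove [rmz,qxwjl] add [nhar] -> 11 lines: edjsm fvx lkdkr riha alnup cau nmqj nhar nims nmh sneay
Final line 11: sneay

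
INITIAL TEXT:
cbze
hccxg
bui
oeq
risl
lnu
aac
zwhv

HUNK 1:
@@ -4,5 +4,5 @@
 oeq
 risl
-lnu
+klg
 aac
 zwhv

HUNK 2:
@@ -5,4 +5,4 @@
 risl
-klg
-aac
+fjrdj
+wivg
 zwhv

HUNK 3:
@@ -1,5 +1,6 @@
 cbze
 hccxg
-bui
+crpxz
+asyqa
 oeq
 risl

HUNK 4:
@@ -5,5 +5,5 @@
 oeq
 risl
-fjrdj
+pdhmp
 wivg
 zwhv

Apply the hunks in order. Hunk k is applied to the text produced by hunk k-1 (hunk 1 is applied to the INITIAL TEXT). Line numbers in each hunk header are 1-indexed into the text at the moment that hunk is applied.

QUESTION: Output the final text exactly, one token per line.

Answer: cbze
hccxg
crpxz
asyqa
oeq
risl
pdhmp
wivg
zwhv

Derivation:
Hunk 1: at line 4 remove [lnu] add [klg] -> 8 lines: cbze hccxg bui oeq risl klg aac zwhv
Hunk 2: at line 5 remove [klg,aac] add [fjrdj,wivg] -> 8 lines: cbze hccxg bui oeq risl fjrdj wivg zwhv
Hunk 3: at line 1 remove [bui] add [crpxz,asyqa] -> 9 lines: cbze hccxg crpxz asyqa oeq risl fjrdj wivg zwhv
Hunk 4: at line 5 remove [fjrdj] add [pdhmp] -> 9 lines: cbze hccxg crpxz asyqa oeq risl pdhmp wivg zwhv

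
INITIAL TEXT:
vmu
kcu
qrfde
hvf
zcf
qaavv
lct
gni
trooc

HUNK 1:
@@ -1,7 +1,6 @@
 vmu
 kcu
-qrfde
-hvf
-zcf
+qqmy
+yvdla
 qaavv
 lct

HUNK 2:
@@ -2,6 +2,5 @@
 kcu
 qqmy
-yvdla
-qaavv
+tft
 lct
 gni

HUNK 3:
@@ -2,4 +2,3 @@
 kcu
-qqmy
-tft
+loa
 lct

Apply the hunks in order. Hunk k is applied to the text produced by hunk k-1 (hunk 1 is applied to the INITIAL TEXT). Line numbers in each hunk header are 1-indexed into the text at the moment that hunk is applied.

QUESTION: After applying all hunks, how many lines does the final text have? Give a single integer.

Hunk 1: at line 1 remove [qrfde,hvf,zcf] add [qqmy,yvdla] -> 8 lines: vmu kcu qqmy yvdla qaavv lct gni trooc
Hunk 2: at line 2 remove [yvdla,qaavv] add [tft] -> 7 lines: vmu kcu qqmy tft lct gni trooc
Hunk 3: at line 2 remove [qqmy,tft] add [loa] -> 6 lines: vmu kcu loa lct gni trooc
Final line count: 6

Answer: 6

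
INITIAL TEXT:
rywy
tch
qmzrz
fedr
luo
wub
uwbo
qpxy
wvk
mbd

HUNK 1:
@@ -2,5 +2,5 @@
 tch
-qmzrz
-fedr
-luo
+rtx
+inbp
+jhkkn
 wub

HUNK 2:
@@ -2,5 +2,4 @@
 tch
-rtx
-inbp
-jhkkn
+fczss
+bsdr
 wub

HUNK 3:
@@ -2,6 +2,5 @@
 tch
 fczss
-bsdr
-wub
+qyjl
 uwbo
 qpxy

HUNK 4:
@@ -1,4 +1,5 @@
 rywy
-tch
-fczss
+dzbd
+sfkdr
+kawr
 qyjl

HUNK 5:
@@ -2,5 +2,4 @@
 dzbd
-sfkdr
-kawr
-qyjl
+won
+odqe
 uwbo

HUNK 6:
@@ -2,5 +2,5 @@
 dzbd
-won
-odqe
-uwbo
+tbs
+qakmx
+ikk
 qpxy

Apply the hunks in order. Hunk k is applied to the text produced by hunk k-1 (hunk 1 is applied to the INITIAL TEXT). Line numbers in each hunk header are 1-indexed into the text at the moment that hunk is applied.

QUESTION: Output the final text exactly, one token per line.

Hunk 1: at line 2 remove [qmzrz,fedr,luo] add [rtx,inbp,jhkkn] -> 10 lines: rywy tch rtx inbp jhkkn wub uwbo qpxy wvk mbd
Hunk 2: at line 2 remove [rtx,inbp,jhkkn] add [fczss,bsdr] -> 9 lines: rywy tch fczss bsdr wub uwbo qpxy wvk mbd
Hunk 3: at line 2 remove [bsdr,wub] add [qyjl] -> 8 lines: rywy tch fczss qyjl uwbo qpxy wvk mbd
Hunk 4: at line 1 remove [tch,fczss] add [dzbd,sfkdr,kawr] -> 9 lines: rywy dzbd sfkdr kawr qyjl uwbo qpxy wvk mbd
Hunk 5: at line 2 remove [sfkdr,kawr,qyjl] add [won,odqe] -> 8 lines: rywy dzbd won odqe uwbo qpxy wvk mbd
Hunk 6: at line 2 remove [won,odqe,uwbo] add [tbs,qakmx,ikk] -> 8 lines: rywy dzbd tbs qakmx ikk qpxy wvk mbd

Answer: rywy
dzbd
tbs
qakmx
ikk
qpxy
wvk
mbd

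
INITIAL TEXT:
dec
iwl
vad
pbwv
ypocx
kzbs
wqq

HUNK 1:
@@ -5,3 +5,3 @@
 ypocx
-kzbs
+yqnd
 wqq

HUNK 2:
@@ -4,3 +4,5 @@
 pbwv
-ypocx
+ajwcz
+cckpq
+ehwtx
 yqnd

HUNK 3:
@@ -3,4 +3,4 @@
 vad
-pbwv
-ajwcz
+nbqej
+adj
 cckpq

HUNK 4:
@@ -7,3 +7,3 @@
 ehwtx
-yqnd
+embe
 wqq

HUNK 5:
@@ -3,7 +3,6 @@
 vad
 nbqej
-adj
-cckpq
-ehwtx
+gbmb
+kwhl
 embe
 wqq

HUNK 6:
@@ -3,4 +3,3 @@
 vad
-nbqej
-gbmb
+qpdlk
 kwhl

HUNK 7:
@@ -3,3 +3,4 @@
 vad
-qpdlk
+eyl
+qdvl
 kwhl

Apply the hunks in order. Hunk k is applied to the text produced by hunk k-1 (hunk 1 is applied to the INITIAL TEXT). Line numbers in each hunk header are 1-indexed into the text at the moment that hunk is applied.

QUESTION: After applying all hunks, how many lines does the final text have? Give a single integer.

Answer: 8

Derivation:
Hunk 1: at line 5 remove [kzbs] add [yqnd] -> 7 lines: dec iwl vad pbwv ypocx yqnd wqq
Hunk 2: at line 4 remove [ypocx] add [ajwcz,cckpq,ehwtx] -> 9 lines: dec iwl vad pbwv ajwcz cckpq ehwtx yqnd wqq
Hunk 3: at line 3 remove [pbwv,ajwcz] add [nbqej,adj] -> 9 lines: dec iwl vad nbqej adj cckpq ehwtx yqnd wqq
Hunk 4: at line 7 remove [yqnd] add [embe] -> 9 lines: dec iwl vad nbqej adj cckpq ehwtx embe wqq
Hunk 5: at line 3 remove [adj,cckpq,ehwtx] add [gbmb,kwhl] -> 8 lines: dec iwl vad nbqej gbmb kwhl embe wqq
Hunk 6: at line 3 remove [nbqej,gbmb] add [qpdlk] -> 7 lines: dec iwl vad qpdlk kwhl embe wqq
Hunk 7: at line 3 remove [qpdlk] add [eyl,qdvl] -> 8 lines: dec iwl vad eyl qdvl kwhl embe wqq
Final line count: 8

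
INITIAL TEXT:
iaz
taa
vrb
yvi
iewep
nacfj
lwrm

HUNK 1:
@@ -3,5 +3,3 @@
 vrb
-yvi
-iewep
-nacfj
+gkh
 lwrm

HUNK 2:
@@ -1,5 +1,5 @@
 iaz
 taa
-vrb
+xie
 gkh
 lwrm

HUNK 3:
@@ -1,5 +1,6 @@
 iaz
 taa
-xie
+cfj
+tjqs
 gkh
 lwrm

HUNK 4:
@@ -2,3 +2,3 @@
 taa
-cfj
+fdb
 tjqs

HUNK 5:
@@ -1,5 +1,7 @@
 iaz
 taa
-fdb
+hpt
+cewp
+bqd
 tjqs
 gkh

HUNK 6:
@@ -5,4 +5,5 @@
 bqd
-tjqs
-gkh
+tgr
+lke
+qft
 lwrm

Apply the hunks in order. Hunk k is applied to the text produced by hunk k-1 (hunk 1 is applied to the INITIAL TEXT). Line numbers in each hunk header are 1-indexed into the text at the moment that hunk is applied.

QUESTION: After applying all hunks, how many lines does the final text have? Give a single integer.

Hunk 1: at line 3 remove [yvi,iewep,nacfj] add [gkh] -> 5 lines: iaz taa vrb gkh lwrm
Hunk 2: at line 1 remove [vrb] add [xie] -> 5 lines: iaz taa xie gkh lwrm
Hunk 3: at line 1 remove [xie] add [cfj,tjqs] -> 6 lines: iaz taa cfj tjqs gkh lwrm
Hunk 4: at line 2 remove [cfj] add [fdb] -> 6 lines: iaz taa fdb tjqs gkh lwrm
Hunk 5: at line 1 remove [fdb] add [hpt,cewp,bqd] -> 8 lines: iaz taa hpt cewp bqd tjqs gkh lwrm
Hunk 6: at line 5 remove [tjqs,gkh] add [tgr,lke,qft] -> 9 lines: iaz taa hpt cewp bqd tgr lke qft lwrm
Final line count: 9

Answer: 9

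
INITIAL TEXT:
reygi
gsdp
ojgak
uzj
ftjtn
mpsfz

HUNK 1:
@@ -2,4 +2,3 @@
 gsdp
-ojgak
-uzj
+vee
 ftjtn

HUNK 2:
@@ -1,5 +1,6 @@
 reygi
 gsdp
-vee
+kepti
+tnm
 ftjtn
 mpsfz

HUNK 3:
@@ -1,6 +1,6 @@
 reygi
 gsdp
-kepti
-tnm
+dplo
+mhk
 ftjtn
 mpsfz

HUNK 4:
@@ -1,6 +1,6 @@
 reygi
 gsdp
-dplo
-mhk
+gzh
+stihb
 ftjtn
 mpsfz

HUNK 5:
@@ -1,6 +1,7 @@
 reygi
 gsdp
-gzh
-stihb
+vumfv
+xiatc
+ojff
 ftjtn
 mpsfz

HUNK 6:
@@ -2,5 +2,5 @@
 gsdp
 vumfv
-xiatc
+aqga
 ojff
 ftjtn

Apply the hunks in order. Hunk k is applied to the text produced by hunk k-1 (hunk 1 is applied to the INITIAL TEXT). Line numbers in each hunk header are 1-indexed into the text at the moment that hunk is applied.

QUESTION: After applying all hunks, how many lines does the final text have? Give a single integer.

Hunk 1: at line 2 remove [ojgak,uzj] add [vee] -> 5 lines: reygi gsdp vee ftjtn mpsfz
Hunk 2: at line 1 remove [vee] add [kepti,tnm] -> 6 lines: reygi gsdp kepti tnm ftjtn mpsfz
Hunk 3: at line 1 remove [kepti,tnm] add [dplo,mhk] -> 6 lines: reygi gsdp dplo mhk ftjtn mpsfz
Hunk 4: at line 1 remove [dplo,mhk] add [gzh,stihb] -> 6 lines: reygi gsdp gzh stihb ftjtn mpsfz
Hunk 5: at line 1 remove [gzh,stihb] add [vumfv,xiatc,ojff] -> 7 lines: reygi gsdp vumfv xiatc ojff ftjtn mpsfz
Hunk 6: at line 2 remove [xiatc] add [aqga] -> 7 lines: reygi gsdp vumfv aqga ojff ftjtn mpsfz
Final line count: 7

Answer: 7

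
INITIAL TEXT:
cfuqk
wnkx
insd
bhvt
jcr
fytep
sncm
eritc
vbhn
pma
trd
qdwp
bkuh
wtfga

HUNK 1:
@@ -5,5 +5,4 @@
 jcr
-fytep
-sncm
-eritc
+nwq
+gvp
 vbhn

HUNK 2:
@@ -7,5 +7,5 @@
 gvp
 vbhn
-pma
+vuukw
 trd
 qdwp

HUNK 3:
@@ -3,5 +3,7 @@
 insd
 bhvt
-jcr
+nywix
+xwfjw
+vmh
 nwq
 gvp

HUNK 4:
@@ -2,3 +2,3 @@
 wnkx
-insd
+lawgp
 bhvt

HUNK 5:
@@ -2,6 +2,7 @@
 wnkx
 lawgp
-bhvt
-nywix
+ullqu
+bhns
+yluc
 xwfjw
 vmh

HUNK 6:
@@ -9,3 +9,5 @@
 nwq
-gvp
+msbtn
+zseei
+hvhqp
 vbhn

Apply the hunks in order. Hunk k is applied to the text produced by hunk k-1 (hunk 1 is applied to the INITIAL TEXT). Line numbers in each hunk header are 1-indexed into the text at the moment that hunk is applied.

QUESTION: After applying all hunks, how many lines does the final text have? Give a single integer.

Answer: 18

Derivation:
Hunk 1: at line 5 remove [fytep,sncm,eritc] add [nwq,gvp] -> 13 lines: cfuqk wnkx insd bhvt jcr nwq gvp vbhn pma trd qdwp bkuh wtfga
Hunk 2: at line 7 remove [pma] add [vuukw] -> 13 lines: cfuqk wnkx insd bhvt jcr nwq gvp vbhn vuukw trd qdwp bkuh wtfga
Hunk 3: at line 3 remove [jcr] add [nywix,xwfjw,vmh] -> 15 lines: cfuqk wnkx insd bhvt nywix xwfjw vmh nwq gvp vbhn vuukw trd qdwp bkuh wtfga
Hunk 4: at line 2 remove [insd] add [lawgp] -> 15 lines: cfuqk wnkx lawgp bhvt nywix xwfjw vmh nwq gvp vbhn vuukw trd qdwp bkuh wtfga
Hunk 5: at line 2 remove [bhvt,nywix] add [ullqu,bhns,yluc] -> 16 lines: cfuqk wnkx lawgp ullqu bhns yluc xwfjw vmh nwq gvp vbhn vuukw trd qdwp bkuh wtfga
Hunk 6: at line 9 remove [gvp] add [msbtn,zseei,hvhqp] -> 18 lines: cfuqk wnkx lawgp ullqu bhns yluc xwfjw vmh nwq msbtn zseei hvhqp vbhn vuukw trd qdwp bkuh wtfga
Final line count: 18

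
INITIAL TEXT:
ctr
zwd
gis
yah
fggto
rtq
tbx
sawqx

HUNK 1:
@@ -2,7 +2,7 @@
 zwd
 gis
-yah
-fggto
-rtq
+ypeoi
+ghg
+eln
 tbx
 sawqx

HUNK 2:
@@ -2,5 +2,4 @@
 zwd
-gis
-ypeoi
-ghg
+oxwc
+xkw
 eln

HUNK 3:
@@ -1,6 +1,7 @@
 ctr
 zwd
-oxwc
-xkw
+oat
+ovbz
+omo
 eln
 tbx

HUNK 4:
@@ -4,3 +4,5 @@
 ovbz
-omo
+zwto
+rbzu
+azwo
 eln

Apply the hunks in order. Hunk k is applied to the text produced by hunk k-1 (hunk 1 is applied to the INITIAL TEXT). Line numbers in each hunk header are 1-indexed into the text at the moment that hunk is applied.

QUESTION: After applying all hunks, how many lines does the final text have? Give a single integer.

Hunk 1: at line 2 remove [yah,fggto,rtq] add [ypeoi,ghg,eln] -> 8 lines: ctr zwd gis ypeoi ghg eln tbx sawqx
Hunk 2: at line 2 remove [gis,ypeoi,ghg] add [oxwc,xkw] -> 7 lines: ctr zwd oxwc xkw eln tbx sawqx
Hunk 3: at line 1 remove [oxwc,xkw] add [oat,ovbz,omo] -> 8 lines: ctr zwd oat ovbz omo eln tbx sawqx
Hunk 4: at line 4 remove [omo] add [zwto,rbzu,azwo] -> 10 lines: ctr zwd oat ovbz zwto rbzu azwo eln tbx sawqx
Final line count: 10

Answer: 10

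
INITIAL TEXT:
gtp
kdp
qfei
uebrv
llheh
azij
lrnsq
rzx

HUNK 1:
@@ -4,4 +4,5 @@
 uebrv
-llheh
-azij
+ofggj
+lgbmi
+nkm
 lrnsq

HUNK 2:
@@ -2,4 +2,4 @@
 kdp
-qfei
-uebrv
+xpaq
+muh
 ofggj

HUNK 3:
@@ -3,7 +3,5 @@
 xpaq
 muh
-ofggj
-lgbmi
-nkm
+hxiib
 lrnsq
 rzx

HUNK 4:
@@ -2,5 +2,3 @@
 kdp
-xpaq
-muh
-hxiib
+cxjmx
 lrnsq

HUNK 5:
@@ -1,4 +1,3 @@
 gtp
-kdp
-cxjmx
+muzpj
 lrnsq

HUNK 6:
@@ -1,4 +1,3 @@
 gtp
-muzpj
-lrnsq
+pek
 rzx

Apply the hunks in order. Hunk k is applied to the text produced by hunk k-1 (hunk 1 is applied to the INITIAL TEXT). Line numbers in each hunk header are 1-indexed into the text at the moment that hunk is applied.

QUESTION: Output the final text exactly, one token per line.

Hunk 1: at line 4 remove [llheh,azij] add [ofggj,lgbmi,nkm] -> 9 lines: gtp kdp qfei uebrv ofggj lgbmi nkm lrnsq rzx
Hunk 2: at line 2 remove [qfei,uebrv] add [xpaq,muh] -> 9 lines: gtp kdp xpaq muh ofggj lgbmi nkm lrnsq rzx
Hunk 3: at line 3 remove [ofggj,lgbmi,nkm] add [hxiib] -> 7 lines: gtp kdp xpaq muh hxiib lrnsq rzx
Hunk 4: at line 2 remove [xpaq,muh,hxiib] add [cxjmx] -> 5 lines: gtp kdp cxjmx lrnsq rzx
Hunk 5: at line 1 remove [kdp,cxjmx] add [muzpj] -> 4 lines: gtp muzpj lrnsq rzx
Hunk 6: at line 1 remove [muzpj,lrnsq] add [pek] -> 3 lines: gtp pek rzx

Answer: gtp
pek
rzx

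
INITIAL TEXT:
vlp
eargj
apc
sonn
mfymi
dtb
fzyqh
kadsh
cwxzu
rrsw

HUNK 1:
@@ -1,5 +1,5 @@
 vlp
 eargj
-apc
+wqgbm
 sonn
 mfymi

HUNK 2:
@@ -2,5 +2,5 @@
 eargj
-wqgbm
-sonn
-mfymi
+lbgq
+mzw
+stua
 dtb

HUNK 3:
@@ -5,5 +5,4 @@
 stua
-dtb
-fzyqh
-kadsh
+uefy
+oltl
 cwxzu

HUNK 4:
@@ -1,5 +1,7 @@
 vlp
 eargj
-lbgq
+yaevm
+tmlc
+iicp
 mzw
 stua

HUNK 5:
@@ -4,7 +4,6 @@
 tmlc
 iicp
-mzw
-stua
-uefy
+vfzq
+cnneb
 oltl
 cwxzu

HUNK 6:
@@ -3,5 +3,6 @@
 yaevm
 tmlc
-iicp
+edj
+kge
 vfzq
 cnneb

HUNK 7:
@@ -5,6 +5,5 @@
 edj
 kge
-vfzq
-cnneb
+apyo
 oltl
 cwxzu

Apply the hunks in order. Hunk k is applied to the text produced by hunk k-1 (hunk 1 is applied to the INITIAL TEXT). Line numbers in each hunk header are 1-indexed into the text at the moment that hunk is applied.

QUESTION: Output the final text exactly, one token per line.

Hunk 1: at line 1 remove [apc] add [wqgbm] -> 10 lines: vlp eargj wqgbm sonn mfymi dtb fzyqh kadsh cwxzu rrsw
Hunk 2: at line 2 remove [wqgbm,sonn,mfymi] add [lbgq,mzw,stua] -> 10 lines: vlp eargj lbgq mzw stua dtb fzyqh kadsh cwxzu rrsw
Hunk 3: at line 5 remove [dtb,fzyqh,kadsh] add [uefy,oltl] -> 9 lines: vlp eargj lbgq mzw stua uefy oltl cwxzu rrsw
Hunk 4: at line 1 remove [lbgq] add [yaevm,tmlc,iicp] -> 11 lines: vlp eargj yaevm tmlc iicp mzw stua uefy oltl cwxzu rrsw
Hunk 5: at line 4 remove [mzw,stua,uefy] add [vfzq,cnneb] -> 10 lines: vlp eargj yaevm tmlc iicp vfzq cnneb oltl cwxzu rrsw
Hunk 6: at line 3 remove [iicp] add [edj,kge] -> 11 lines: vlp eargj yaevm tmlc edj kge vfzq cnneb oltl cwxzu rrsw
Hunk 7: at line 5 remove [vfzq,cnneb] add [apyo] -> 10 lines: vlp eargj yaevm tmlc edj kge apyo oltl cwxzu rrsw

Answer: vlp
eargj
yaevm
tmlc
edj
kge
apyo
oltl
cwxzu
rrsw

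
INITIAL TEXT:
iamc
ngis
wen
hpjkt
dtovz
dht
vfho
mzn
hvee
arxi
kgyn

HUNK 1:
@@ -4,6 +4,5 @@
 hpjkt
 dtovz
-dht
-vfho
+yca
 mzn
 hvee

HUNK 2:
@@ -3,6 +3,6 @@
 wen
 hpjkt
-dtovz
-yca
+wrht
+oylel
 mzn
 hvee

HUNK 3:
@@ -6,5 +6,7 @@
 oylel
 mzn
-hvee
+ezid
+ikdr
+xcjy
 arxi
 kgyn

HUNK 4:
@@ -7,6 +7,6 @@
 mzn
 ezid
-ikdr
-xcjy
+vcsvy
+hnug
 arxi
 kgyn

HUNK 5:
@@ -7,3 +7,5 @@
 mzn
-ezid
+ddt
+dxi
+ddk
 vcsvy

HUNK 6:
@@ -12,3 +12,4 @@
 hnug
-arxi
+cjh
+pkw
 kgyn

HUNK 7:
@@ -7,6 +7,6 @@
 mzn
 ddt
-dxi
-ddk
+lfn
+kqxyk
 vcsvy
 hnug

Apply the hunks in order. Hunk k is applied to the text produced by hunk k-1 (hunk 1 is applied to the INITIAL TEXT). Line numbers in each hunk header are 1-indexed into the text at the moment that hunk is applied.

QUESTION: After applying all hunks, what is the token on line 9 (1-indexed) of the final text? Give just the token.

Hunk 1: at line 4 remove [dht,vfho] add [yca] -> 10 lines: iamc ngis wen hpjkt dtovz yca mzn hvee arxi kgyn
Hunk 2: at line 3 remove [dtovz,yca] add [wrht,oylel] -> 10 lines: iamc ngis wen hpjkt wrht oylel mzn hvee arxi kgyn
Hunk 3: at line 6 remove [hvee] add [ezid,ikdr,xcjy] -> 12 lines: iamc ngis wen hpjkt wrht oylel mzn ezid ikdr xcjy arxi kgyn
Hunk 4: at line 7 remove [ikdr,xcjy] add [vcsvy,hnug] -> 12 lines: iamc ngis wen hpjkt wrht oylel mzn ezid vcsvy hnug arxi kgyn
Hunk 5: at line 7 remove [ezid] add [ddt,dxi,ddk] -> 14 lines: iamc ngis wen hpjkt wrht oylel mzn ddt dxi ddk vcsvy hnug arxi kgyn
Hunk 6: at line 12 remove [arxi] add [cjh,pkw] -> 15 lines: iamc ngis wen hpjkt wrht oylel mzn ddt dxi ddk vcsvy hnug cjh pkw kgyn
Hunk 7: at line 7 remove [dxi,ddk] add [lfn,kqxyk] -> 15 lines: iamc ngis wen hpjkt wrht oylel mzn ddt lfn kqxyk vcsvy hnug cjh pkw kgyn
Final line 9: lfn

Answer: lfn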